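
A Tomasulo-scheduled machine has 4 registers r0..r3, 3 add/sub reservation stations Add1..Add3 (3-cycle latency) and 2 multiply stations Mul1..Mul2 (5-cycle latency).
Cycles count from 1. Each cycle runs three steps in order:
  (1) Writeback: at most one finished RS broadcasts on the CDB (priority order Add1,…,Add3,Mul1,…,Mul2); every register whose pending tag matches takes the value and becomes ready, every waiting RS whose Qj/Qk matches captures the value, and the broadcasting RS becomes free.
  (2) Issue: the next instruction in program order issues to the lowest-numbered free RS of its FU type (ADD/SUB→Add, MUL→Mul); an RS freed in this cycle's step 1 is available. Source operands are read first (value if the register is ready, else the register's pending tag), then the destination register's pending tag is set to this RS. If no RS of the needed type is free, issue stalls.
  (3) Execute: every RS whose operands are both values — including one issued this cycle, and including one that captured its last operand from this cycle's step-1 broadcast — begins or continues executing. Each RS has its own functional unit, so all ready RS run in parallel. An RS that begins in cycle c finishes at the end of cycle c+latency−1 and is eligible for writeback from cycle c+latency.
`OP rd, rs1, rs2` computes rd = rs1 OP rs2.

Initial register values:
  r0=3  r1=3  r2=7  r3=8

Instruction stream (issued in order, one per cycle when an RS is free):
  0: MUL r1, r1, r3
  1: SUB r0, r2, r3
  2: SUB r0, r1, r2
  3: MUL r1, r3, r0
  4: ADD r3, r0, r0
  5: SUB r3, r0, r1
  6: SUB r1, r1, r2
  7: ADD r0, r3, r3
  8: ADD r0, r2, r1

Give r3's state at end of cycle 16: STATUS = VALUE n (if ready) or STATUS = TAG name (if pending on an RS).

c1: issue MUL r1<-Mul1 | r0:3,r1:Mul1,r2:7,r3:8
c2: issue SUB r0<-Add1 | r0:Add1,r1:Mul1,r2:7,r3:8
c3: issue SUB r0<-Add2 | r0:Add2,r1:Mul1,r2:7,r3:8
c4: issue MUL r1<-Mul2 | r0:Add2,r1:Mul2,r2:7,r3:8
c5: CDB Add1=-1; issue ADD r3<-Add1 | r0:Add2,r1:Mul2,r2:7,r3:Add1
c6: CDB Mul1=24; issue SUB r3<-Add3 | r0:Add2,r1:Mul2,r2:7,r3:Add3
c7: stall | r0:Add2,r1:Mul2,r2:7,r3:Add3
c8: stall | r0:Add2,r1:Mul2,r2:7,r3:Add3
c9: CDB Add2=17; issue SUB r1<-Add2 | r0:17,r1:Add2,r2:7,r3:Add3
c10: stall | r0:17,r1:Add2,r2:7,r3:Add3
c11: stall | r0:17,r1:Add2,r2:7,r3:Add3
c12: CDB Add1=34; issue ADD r0<-Add1 | r0:Add1,r1:Add2,r2:7,r3:Add3
c13: stall | r0:Add1,r1:Add2,r2:7,r3:Add3
c14: CDB Mul2=136; stall | r0:Add1,r1:Add2,r2:7,r3:Add3
c15: stall | r0:Add1,r1:Add2,r2:7,r3:Add3
c16: stall | r0:Add1,r1:Add2,r2:7,r3:Add3

STATUS = TAG Add3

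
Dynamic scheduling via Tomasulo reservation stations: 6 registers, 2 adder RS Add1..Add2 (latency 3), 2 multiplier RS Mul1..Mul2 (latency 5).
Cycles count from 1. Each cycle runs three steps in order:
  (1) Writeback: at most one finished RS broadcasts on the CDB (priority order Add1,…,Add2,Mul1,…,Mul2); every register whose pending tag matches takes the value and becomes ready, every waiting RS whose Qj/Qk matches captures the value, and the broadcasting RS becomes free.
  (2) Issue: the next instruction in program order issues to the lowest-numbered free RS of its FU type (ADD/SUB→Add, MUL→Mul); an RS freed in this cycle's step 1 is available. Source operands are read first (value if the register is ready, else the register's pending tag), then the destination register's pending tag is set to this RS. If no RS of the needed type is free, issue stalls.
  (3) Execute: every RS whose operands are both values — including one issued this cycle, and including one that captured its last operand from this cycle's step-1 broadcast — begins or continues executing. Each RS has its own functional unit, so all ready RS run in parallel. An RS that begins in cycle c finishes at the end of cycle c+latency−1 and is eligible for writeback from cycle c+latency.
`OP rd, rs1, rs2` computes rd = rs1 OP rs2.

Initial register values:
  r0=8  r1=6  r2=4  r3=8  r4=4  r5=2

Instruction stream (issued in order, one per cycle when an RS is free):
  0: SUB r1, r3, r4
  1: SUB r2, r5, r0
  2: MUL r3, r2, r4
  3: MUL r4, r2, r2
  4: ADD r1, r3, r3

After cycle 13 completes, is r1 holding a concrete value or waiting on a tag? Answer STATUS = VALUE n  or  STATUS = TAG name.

STATUS = VALUE -48

  c1: issue SUB r1<-Add1  regs: r0:8,r1:Add1,r2:4,r3:8,r4:4,r5:2
  c2: issue SUB r2<-Add2  regs: r0:8,r1:Add1,r2:Add2,r3:8,r4:4,r5:2
  c3: issue MUL r3<-Mul1  regs: r0:8,r1:Add1,r2:Add2,r3:Mul1,r4:4,r5:2
  c4: CDB Add1=4; issue MUL r4<-Mul2  regs: r0:8,r1:4,r2:Add2,r3:Mul1,r4:Mul2,r5:2
  c5: CDB Add2=-6; issue ADD r1<-Add1  regs: r0:8,r1:Add1,r2:-6,r3:Mul1,r4:Mul2,r5:2
  c6: -  regs: r0:8,r1:Add1,r2:-6,r3:Mul1,r4:Mul2,r5:2
  c7: -  regs: r0:8,r1:Add1,r2:-6,r3:Mul1,r4:Mul2,r5:2
  c8: -  regs: r0:8,r1:Add1,r2:-6,r3:Mul1,r4:Mul2,r5:2
  c9: -  regs: r0:8,r1:Add1,r2:-6,r3:Mul1,r4:Mul2,r5:2
  c10: CDB Mul1=-24  regs: r0:8,r1:Add1,r2:-6,r3:-24,r4:Mul2,r5:2
  c11: CDB Mul2=36  regs: r0:8,r1:Add1,r2:-6,r3:-24,r4:36,r5:2
  c12: -  regs: r0:8,r1:Add1,r2:-6,r3:-24,r4:36,r5:2
  c13: CDB Add1=-48  regs: r0:8,r1:-48,r2:-6,r3:-24,r4:36,r5:2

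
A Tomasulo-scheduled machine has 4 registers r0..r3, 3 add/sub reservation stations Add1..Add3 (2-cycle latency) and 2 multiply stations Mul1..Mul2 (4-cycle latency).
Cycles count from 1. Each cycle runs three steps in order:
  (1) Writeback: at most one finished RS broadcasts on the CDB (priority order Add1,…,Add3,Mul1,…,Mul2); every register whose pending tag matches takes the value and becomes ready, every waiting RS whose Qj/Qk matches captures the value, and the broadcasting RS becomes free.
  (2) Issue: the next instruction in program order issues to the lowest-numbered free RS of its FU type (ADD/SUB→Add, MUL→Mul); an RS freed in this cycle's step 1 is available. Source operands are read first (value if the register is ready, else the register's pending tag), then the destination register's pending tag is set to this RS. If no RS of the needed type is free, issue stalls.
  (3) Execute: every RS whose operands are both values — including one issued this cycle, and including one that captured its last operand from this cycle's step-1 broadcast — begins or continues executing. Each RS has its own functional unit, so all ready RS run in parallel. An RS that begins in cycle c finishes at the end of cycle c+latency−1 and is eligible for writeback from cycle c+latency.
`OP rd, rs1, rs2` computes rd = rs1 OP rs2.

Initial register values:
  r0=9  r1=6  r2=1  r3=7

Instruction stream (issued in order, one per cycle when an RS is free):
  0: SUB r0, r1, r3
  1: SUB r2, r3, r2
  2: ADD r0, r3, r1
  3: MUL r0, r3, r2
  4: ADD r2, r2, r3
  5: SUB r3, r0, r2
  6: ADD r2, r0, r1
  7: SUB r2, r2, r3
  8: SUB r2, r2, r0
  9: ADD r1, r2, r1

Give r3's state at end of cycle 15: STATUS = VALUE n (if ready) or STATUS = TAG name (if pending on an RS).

STATUS = VALUE 29

cycle 1: issue SUB r0<-Add1 // r0:Add1,r1:6,r2:1,r3:7
cycle 2: issue SUB r2<-Add2 // r0:Add1,r1:6,r2:Add2,r3:7
cycle 3: CDB Add1=-1; issue ADD r0<-Add1 // r0:Add1,r1:6,r2:Add2,r3:7
cycle 4: CDB Add2=6; issue MUL r0<-Mul1 // r0:Mul1,r1:6,r2:6,r3:7
cycle 5: CDB Add1=13; issue ADD r2<-Add1 // r0:Mul1,r1:6,r2:Add1,r3:7
cycle 6: issue SUB r3<-Add2 // r0:Mul1,r1:6,r2:Add1,r3:Add2
cycle 7: CDB Add1=13; issue ADD r2<-Add1 // r0:Mul1,r1:6,r2:Add1,r3:Add2
cycle 8: CDB Mul1=42; issue SUB r2<-Add3 // r0:42,r1:6,r2:Add3,r3:Add2
cycle 9: stall // r0:42,r1:6,r2:Add3,r3:Add2
cycle 10: CDB Add1=48; issue SUB r2<-Add1 // r0:42,r1:6,r2:Add1,r3:Add2
cycle 11: CDB Add2=29; issue ADD r1<-Add2 // r0:42,r1:Add2,r2:Add1,r3:29
cycle 12: - // r0:42,r1:Add2,r2:Add1,r3:29
cycle 13: CDB Add3=19 // r0:42,r1:Add2,r2:Add1,r3:29
cycle 14: - // r0:42,r1:Add2,r2:Add1,r3:29
cycle 15: CDB Add1=-23 // r0:42,r1:Add2,r2:-23,r3:29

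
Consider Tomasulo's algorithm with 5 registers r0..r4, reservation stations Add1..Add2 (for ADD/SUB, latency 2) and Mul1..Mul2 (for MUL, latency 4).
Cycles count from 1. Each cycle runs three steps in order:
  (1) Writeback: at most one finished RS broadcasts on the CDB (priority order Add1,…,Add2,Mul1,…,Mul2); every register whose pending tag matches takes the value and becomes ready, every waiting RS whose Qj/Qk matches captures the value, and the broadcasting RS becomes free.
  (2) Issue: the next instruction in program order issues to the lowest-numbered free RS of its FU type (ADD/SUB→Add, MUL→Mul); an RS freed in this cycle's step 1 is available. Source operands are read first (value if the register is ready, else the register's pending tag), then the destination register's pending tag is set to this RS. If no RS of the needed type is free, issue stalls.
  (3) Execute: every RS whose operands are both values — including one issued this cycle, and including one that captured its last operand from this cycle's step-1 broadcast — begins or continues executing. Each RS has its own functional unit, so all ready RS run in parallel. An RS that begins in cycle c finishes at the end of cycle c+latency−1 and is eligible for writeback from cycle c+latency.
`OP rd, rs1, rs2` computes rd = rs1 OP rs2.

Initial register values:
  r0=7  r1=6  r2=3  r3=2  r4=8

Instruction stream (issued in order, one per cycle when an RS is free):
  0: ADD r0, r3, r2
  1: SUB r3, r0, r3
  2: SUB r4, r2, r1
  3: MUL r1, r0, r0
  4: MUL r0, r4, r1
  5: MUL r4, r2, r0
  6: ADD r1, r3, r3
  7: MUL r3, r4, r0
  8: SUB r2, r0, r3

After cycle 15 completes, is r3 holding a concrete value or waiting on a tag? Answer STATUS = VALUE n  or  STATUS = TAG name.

cycle 1: issue ADD r0<-Add1 // r0:Add1,r1:6,r2:3,r3:2,r4:8
cycle 2: issue SUB r3<-Add2 // r0:Add1,r1:6,r2:3,r3:Add2,r4:8
cycle 3: CDB Add1=5; issue SUB r4<-Add1 // r0:5,r1:6,r2:3,r3:Add2,r4:Add1
cycle 4: issue MUL r1<-Mul1 // r0:5,r1:Mul1,r2:3,r3:Add2,r4:Add1
cycle 5: CDB Add1=-3; issue MUL r0<-Mul2 // r0:Mul2,r1:Mul1,r2:3,r3:Add2,r4:-3
cycle 6: CDB Add2=3; stall // r0:Mul2,r1:Mul1,r2:3,r3:3,r4:-3
cycle 7: stall // r0:Mul2,r1:Mul1,r2:3,r3:3,r4:-3
cycle 8: CDB Mul1=25; issue MUL r4<-Mul1 // r0:Mul2,r1:25,r2:3,r3:3,r4:Mul1
cycle 9: issue ADD r1<-Add1 // r0:Mul2,r1:Add1,r2:3,r3:3,r4:Mul1
cycle 10: stall // r0:Mul2,r1:Add1,r2:3,r3:3,r4:Mul1
cycle 11: CDB Add1=6; stall // r0:Mul2,r1:6,r2:3,r3:3,r4:Mul1
cycle 12: CDB Mul2=-75; issue MUL r3<-Mul2 // r0:-75,r1:6,r2:3,r3:Mul2,r4:Mul1
cycle 13: issue SUB r2<-Add1 // r0:-75,r1:6,r2:Add1,r3:Mul2,r4:Mul1
cycle 14: - // r0:-75,r1:6,r2:Add1,r3:Mul2,r4:Mul1
cycle 15: - // r0:-75,r1:6,r2:Add1,r3:Mul2,r4:Mul1

STATUS = TAG Mul2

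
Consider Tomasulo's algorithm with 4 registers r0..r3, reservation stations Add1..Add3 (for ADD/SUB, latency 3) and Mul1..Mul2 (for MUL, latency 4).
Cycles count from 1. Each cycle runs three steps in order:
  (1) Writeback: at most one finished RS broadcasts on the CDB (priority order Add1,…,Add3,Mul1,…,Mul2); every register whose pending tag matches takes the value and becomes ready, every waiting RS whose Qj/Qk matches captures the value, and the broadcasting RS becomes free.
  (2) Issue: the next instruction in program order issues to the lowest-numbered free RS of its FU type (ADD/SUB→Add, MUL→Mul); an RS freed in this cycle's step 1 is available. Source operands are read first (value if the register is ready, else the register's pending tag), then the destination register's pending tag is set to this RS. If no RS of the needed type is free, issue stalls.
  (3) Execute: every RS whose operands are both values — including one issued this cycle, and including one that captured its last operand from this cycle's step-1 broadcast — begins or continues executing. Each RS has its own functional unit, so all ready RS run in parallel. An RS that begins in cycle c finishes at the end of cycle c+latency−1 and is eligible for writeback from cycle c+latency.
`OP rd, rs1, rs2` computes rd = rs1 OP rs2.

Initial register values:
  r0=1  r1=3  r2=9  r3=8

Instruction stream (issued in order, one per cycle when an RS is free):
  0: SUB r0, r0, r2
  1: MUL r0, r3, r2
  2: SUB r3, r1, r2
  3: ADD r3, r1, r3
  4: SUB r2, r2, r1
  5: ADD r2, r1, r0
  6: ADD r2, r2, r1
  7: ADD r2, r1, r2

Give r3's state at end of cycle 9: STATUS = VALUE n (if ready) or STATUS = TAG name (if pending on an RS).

STATUS = VALUE -3

  c1: issue SUB r0<-Add1  regs: r0:Add1,r1:3,r2:9,r3:8
  c2: issue MUL r0<-Mul1  regs: r0:Mul1,r1:3,r2:9,r3:8
  c3: issue SUB r3<-Add2  regs: r0:Mul1,r1:3,r2:9,r3:Add2
  c4: CDB Add1=-8; issue ADD r3<-Add1  regs: r0:Mul1,r1:3,r2:9,r3:Add1
  c5: issue SUB r2<-Add3  regs: r0:Mul1,r1:3,r2:Add3,r3:Add1
  c6: CDB Add2=-6; issue ADD r2<-Add2  regs: r0:Mul1,r1:3,r2:Add2,r3:Add1
  c7: CDB Mul1=72; stall  regs: r0:72,r1:3,r2:Add2,r3:Add1
  c8: CDB Add3=6; issue ADD r2<-Add3  regs: r0:72,r1:3,r2:Add3,r3:Add1
  c9: CDB Add1=-3; issue ADD r2<-Add1  regs: r0:72,r1:3,r2:Add1,r3:-3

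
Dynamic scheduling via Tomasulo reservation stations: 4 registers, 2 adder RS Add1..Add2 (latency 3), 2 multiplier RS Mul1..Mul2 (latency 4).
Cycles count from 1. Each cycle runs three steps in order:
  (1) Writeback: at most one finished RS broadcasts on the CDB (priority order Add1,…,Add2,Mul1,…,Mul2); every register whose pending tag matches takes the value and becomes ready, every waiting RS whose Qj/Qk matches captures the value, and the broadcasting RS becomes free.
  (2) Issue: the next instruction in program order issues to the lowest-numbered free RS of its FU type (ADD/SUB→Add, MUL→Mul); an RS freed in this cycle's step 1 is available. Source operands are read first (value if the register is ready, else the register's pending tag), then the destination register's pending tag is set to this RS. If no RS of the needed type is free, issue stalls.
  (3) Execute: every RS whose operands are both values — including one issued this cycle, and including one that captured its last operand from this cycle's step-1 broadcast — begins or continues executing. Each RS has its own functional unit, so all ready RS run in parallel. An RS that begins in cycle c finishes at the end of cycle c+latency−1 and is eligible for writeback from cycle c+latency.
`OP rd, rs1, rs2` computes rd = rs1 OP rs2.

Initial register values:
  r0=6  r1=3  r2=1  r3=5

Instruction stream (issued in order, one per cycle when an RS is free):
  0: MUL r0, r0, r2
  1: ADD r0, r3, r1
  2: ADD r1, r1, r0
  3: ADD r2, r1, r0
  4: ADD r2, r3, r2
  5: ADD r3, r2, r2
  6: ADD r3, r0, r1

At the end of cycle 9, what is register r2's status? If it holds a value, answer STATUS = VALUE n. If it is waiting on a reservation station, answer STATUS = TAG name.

c1: issue MUL r0<-Mul1 | r0:Mul1,r1:3,r2:1,r3:5
c2: issue ADD r0<-Add1 | r0:Add1,r1:3,r2:1,r3:5
c3: issue ADD r1<-Add2 | r0:Add1,r1:Add2,r2:1,r3:5
c4: stall | r0:Add1,r1:Add2,r2:1,r3:5
c5: CDB Add1=8; issue ADD r2<-Add1 | r0:8,r1:Add2,r2:Add1,r3:5
c6: CDB Mul1=6; stall | r0:8,r1:Add2,r2:Add1,r3:5
c7: stall | r0:8,r1:Add2,r2:Add1,r3:5
c8: CDB Add2=11; issue ADD r2<-Add2 | r0:8,r1:11,r2:Add2,r3:5
c9: stall | r0:8,r1:11,r2:Add2,r3:5

STATUS = TAG Add2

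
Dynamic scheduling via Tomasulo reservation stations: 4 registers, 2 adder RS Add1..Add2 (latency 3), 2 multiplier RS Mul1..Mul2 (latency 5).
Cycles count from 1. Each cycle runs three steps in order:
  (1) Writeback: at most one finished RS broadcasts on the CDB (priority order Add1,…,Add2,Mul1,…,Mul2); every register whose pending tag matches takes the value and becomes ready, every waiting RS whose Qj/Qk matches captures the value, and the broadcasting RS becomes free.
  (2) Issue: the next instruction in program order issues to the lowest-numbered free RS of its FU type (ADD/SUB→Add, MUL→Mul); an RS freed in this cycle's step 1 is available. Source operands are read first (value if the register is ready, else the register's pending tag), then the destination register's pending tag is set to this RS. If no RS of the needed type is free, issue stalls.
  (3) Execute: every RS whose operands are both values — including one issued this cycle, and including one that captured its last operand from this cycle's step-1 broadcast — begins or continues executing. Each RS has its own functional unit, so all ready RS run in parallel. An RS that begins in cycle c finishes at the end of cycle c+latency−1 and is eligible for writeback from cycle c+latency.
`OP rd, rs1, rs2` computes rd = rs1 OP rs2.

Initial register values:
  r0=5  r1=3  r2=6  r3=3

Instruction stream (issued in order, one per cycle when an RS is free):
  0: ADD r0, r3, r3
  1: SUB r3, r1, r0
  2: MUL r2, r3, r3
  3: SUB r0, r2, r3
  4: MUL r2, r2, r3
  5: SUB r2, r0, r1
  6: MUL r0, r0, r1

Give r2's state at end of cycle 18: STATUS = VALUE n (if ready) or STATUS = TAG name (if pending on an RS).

STATUS = VALUE 9

  c1: issue ADD r0<-Add1  regs: r0:Add1,r1:3,r2:6,r3:3
  c2: issue SUB r3<-Add2  regs: r0:Add1,r1:3,r2:6,r3:Add2
  c3: issue MUL r2<-Mul1  regs: r0:Add1,r1:3,r2:Mul1,r3:Add2
  c4: CDB Add1=6; issue SUB r0<-Add1  regs: r0:Add1,r1:3,r2:Mul1,r3:Add2
  c5: issue MUL r2<-Mul2  regs: r0:Add1,r1:3,r2:Mul2,r3:Add2
  c6: stall  regs: r0:Add1,r1:3,r2:Mul2,r3:Add2
  c7: CDB Add2=-3; issue SUB r2<-Add2  regs: r0:Add1,r1:3,r2:Add2,r3:-3
  c8: stall  regs: r0:Add1,r1:3,r2:Add2,r3:-3
  c9: stall  regs: r0:Add1,r1:3,r2:Add2,r3:-3
  c10: stall  regs: r0:Add1,r1:3,r2:Add2,r3:-3
  c11: stall  regs: r0:Add1,r1:3,r2:Add2,r3:-3
  c12: CDB Mul1=9; issue MUL r0<-Mul1  regs: r0:Mul1,r1:3,r2:Add2,r3:-3
  c13: -  regs: r0:Mul1,r1:3,r2:Add2,r3:-3
  c14: -  regs: r0:Mul1,r1:3,r2:Add2,r3:-3
  c15: CDB Add1=12  regs: r0:Mul1,r1:3,r2:Add2,r3:-3
  c16: -  regs: r0:Mul1,r1:3,r2:Add2,r3:-3
  c17: CDB Mul2=-27  regs: r0:Mul1,r1:3,r2:Add2,r3:-3
  c18: CDB Add2=9  regs: r0:Mul1,r1:3,r2:9,r3:-3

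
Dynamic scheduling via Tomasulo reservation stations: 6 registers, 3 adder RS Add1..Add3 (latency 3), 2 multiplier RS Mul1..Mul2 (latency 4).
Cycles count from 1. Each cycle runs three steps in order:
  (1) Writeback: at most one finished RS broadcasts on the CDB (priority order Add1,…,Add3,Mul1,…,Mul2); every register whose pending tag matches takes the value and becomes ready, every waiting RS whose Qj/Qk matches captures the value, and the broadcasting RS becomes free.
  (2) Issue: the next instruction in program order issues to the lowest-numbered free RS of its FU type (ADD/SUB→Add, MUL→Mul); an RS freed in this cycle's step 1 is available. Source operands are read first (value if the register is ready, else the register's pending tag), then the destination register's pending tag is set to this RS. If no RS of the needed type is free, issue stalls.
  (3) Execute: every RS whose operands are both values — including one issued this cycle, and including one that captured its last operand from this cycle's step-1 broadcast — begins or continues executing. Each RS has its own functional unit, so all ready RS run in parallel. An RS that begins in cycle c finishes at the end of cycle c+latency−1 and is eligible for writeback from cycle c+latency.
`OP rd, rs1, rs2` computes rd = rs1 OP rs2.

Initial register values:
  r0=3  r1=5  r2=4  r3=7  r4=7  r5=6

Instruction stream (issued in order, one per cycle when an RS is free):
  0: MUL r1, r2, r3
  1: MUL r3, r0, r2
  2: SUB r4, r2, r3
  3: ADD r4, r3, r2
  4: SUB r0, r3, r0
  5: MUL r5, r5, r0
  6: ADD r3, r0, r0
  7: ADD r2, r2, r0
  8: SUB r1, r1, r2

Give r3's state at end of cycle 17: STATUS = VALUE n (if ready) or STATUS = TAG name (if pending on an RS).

STATUS = VALUE 18

  c1: issue MUL r1<-Mul1  regs: r0:3,r1:Mul1,r2:4,r3:7,r4:7,r5:6
  c2: issue MUL r3<-Mul2  regs: r0:3,r1:Mul1,r2:4,r3:Mul2,r4:7,r5:6
  c3: issue SUB r4<-Add1  regs: r0:3,r1:Mul1,r2:4,r3:Mul2,r4:Add1,r5:6
  c4: issue ADD r4<-Add2  regs: r0:3,r1:Mul1,r2:4,r3:Mul2,r4:Add2,r5:6
  c5: CDB Mul1=28; issue SUB r0<-Add3  regs: r0:Add3,r1:28,r2:4,r3:Mul2,r4:Add2,r5:6
  c6: CDB Mul2=12; issue MUL r5<-Mul1  regs: r0:Add3,r1:28,r2:4,r3:12,r4:Add2,r5:Mul1
  c7: stall  regs: r0:Add3,r1:28,r2:4,r3:12,r4:Add2,r5:Mul1
  c8: stall  regs: r0:Add3,r1:28,r2:4,r3:12,r4:Add2,r5:Mul1
  c9: CDB Add1=-8; issue ADD r3<-Add1  regs: r0:Add3,r1:28,r2:4,r3:Add1,r4:Add2,r5:Mul1
  c10: CDB Add2=16; issue ADD r2<-Add2  regs: r0:Add3,r1:28,r2:Add2,r3:Add1,r4:16,r5:Mul1
  c11: CDB Add3=9; issue SUB r1<-Add3  regs: r0:9,r1:Add3,r2:Add2,r3:Add1,r4:16,r5:Mul1
  c12: -  regs: r0:9,r1:Add3,r2:Add2,r3:Add1,r4:16,r5:Mul1
  c13: -  regs: r0:9,r1:Add3,r2:Add2,r3:Add1,r4:16,r5:Mul1
  c14: CDB Add1=18  regs: r0:9,r1:Add3,r2:Add2,r3:18,r4:16,r5:Mul1
  c15: CDB Add2=13  regs: r0:9,r1:Add3,r2:13,r3:18,r4:16,r5:Mul1
  c16: CDB Mul1=54  regs: r0:9,r1:Add3,r2:13,r3:18,r4:16,r5:54
  c17: -  regs: r0:9,r1:Add3,r2:13,r3:18,r4:16,r5:54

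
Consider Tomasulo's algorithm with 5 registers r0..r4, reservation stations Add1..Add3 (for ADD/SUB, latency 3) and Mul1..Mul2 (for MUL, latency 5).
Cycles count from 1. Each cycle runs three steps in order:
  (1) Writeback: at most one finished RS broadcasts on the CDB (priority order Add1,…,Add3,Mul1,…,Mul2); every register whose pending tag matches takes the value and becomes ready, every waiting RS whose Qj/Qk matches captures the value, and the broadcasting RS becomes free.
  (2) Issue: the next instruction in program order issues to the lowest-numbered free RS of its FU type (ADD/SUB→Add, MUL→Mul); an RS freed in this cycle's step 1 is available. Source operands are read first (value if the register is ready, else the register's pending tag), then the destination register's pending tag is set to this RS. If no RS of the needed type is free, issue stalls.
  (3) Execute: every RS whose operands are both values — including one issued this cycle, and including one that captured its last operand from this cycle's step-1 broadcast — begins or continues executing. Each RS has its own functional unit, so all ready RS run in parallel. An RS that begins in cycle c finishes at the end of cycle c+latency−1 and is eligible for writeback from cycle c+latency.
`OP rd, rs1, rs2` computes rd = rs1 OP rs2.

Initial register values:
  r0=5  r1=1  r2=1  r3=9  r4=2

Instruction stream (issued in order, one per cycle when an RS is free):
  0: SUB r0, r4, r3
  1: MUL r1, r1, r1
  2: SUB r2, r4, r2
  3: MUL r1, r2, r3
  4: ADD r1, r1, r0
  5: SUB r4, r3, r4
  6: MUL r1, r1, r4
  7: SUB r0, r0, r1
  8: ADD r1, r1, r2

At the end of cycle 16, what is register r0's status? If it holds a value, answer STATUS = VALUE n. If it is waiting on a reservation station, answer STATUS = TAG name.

STATUS = TAG Add3

  c1: issue SUB r0<-Add1  regs: r0:Add1,r1:1,r2:1,r3:9,r4:2
  c2: issue MUL r1<-Mul1  regs: r0:Add1,r1:Mul1,r2:1,r3:9,r4:2
  c3: issue SUB r2<-Add2  regs: r0:Add1,r1:Mul1,r2:Add2,r3:9,r4:2
  c4: CDB Add1=-7; issue MUL r1<-Mul2  regs: r0:-7,r1:Mul2,r2:Add2,r3:9,r4:2
  c5: issue ADD r1<-Add1  regs: r0:-7,r1:Add1,r2:Add2,r3:9,r4:2
  c6: CDB Add2=1; issue SUB r4<-Add2  regs: r0:-7,r1:Add1,r2:1,r3:9,r4:Add2
  c7: CDB Mul1=1; issue MUL r1<-Mul1  regs: r0:-7,r1:Mul1,r2:1,r3:9,r4:Add2
  c8: issue SUB r0<-Add3  regs: r0:Add3,r1:Mul1,r2:1,r3:9,r4:Add2
  c9: CDB Add2=7; issue ADD r1<-Add2  regs: r0:Add3,r1:Add2,r2:1,r3:9,r4:7
  c10: -  regs: r0:Add3,r1:Add2,r2:1,r3:9,r4:7
  c11: CDB Mul2=9  regs: r0:Add3,r1:Add2,r2:1,r3:9,r4:7
  c12: -  regs: r0:Add3,r1:Add2,r2:1,r3:9,r4:7
  c13: -  regs: r0:Add3,r1:Add2,r2:1,r3:9,r4:7
  c14: CDB Add1=2  regs: r0:Add3,r1:Add2,r2:1,r3:9,r4:7
  c15: -  regs: r0:Add3,r1:Add2,r2:1,r3:9,r4:7
  c16: -  regs: r0:Add3,r1:Add2,r2:1,r3:9,r4:7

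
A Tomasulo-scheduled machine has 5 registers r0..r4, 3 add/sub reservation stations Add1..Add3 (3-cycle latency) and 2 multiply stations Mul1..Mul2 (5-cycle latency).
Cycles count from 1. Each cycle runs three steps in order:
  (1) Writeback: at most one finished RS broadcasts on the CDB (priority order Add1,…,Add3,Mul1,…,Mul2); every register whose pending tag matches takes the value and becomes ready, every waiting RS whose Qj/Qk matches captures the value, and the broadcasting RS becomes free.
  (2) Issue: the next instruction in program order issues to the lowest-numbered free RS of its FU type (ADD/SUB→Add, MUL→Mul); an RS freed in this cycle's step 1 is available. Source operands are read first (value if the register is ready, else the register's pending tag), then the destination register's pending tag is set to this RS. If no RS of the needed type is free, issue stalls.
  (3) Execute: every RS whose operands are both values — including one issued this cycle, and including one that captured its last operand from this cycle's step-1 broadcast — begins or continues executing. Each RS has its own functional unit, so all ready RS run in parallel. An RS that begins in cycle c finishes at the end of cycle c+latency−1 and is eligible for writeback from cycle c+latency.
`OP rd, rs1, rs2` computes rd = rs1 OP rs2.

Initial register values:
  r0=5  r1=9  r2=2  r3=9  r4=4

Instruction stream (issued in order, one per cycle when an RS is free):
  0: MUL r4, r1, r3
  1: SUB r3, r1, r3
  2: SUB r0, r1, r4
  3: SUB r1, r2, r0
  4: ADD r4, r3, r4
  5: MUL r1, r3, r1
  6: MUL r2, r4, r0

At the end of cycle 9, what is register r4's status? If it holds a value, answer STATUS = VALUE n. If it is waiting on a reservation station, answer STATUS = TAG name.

  c1: issue MUL r4<-Mul1  regs: r0:5,r1:9,r2:2,r3:9,r4:Mul1
  c2: issue SUB r3<-Add1  regs: r0:5,r1:9,r2:2,r3:Add1,r4:Mul1
  c3: issue SUB r0<-Add2  regs: r0:Add2,r1:9,r2:2,r3:Add1,r4:Mul1
  c4: issue SUB r1<-Add3  regs: r0:Add2,r1:Add3,r2:2,r3:Add1,r4:Mul1
  c5: CDB Add1=0; issue ADD r4<-Add1  regs: r0:Add2,r1:Add3,r2:2,r3:0,r4:Add1
  c6: CDB Mul1=81; issue MUL r1<-Mul1  regs: r0:Add2,r1:Mul1,r2:2,r3:0,r4:Add1
  c7: issue MUL r2<-Mul2  regs: r0:Add2,r1:Mul1,r2:Mul2,r3:0,r4:Add1
  c8: -  regs: r0:Add2,r1:Mul1,r2:Mul2,r3:0,r4:Add1
  c9: CDB Add1=81  regs: r0:Add2,r1:Mul1,r2:Mul2,r3:0,r4:81

STATUS = VALUE 81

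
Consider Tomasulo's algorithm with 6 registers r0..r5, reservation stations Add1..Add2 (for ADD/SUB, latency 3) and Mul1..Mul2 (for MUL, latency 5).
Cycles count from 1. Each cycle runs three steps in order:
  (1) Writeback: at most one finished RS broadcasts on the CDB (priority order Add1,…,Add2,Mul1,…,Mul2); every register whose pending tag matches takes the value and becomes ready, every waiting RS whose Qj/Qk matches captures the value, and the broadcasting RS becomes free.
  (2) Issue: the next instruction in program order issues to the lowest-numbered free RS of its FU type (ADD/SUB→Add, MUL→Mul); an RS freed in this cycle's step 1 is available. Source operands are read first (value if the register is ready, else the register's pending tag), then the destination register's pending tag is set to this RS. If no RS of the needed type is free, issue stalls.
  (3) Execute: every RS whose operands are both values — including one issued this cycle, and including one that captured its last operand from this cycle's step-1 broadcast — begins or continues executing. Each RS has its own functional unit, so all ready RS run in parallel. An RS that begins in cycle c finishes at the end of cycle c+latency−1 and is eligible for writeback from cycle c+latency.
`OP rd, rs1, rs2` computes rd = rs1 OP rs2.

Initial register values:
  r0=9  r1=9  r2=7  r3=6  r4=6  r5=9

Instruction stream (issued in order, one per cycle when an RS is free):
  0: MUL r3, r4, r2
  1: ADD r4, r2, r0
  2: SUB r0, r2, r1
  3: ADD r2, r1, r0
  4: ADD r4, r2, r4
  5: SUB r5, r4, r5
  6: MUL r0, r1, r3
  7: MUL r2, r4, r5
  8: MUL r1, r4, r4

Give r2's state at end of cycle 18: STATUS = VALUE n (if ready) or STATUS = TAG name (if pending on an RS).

STATUS = TAG Mul2

  c1: issue MUL r3<-Mul1  regs: r0:9,r1:9,r2:7,r3:Mul1,r4:6,r5:9
  c2: issue ADD r4<-Add1  regs: r0:9,r1:9,r2:7,r3:Mul1,r4:Add1,r5:9
  c3: issue SUB r0<-Add2  regs: r0:Add2,r1:9,r2:7,r3:Mul1,r4:Add1,r5:9
  c4: stall  regs: r0:Add2,r1:9,r2:7,r3:Mul1,r4:Add1,r5:9
  c5: CDB Add1=16; issue ADD r2<-Add1  regs: r0:Add2,r1:9,r2:Add1,r3:Mul1,r4:16,r5:9
  c6: CDB Add2=-2; issue ADD r4<-Add2  regs: r0:-2,r1:9,r2:Add1,r3:Mul1,r4:Add2,r5:9
  c7: CDB Mul1=42; stall  regs: r0:-2,r1:9,r2:Add1,r3:42,r4:Add2,r5:9
  c8: stall  regs: r0:-2,r1:9,r2:Add1,r3:42,r4:Add2,r5:9
  c9: CDB Add1=7; issue SUB r5<-Add1  regs: r0:-2,r1:9,r2:7,r3:42,r4:Add2,r5:Add1
  c10: issue MUL r0<-Mul1  regs: r0:Mul1,r1:9,r2:7,r3:42,r4:Add2,r5:Add1
  c11: issue MUL r2<-Mul2  regs: r0:Mul1,r1:9,r2:Mul2,r3:42,r4:Add2,r5:Add1
  c12: CDB Add2=23; stall  regs: r0:Mul1,r1:9,r2:Mul2,r3:42,r4:23,r5:Add1
  c13: stall  regs: r0:Mul1,r1:9,r2:Mul2,r3:42,r4:23,r5:Add1
  c14: stall  regs: r0:Mul1,r1:9,r2:Mul2,r3:42,r4:23,r5:Add1
  c15: CDB Add1=14; stall  regs: r0:Mul1,r1:9,r2:Mul2,r3:42,r4:23,r5:14
  c16: CDB Mul1=378; issue MUL r1<-Mul1  regs: r0:378,r1:Mul1,r2:Mul2,r3:42,r4:23,r5:14
  c17: -  regs: r0:378,r1:Mul1,r2:Mul2,r3:42,r4:23,r5:14
  c18: -  regs: r0:378,r1:Mul1,r2:Mul2,r3:42,r4:23,r5:14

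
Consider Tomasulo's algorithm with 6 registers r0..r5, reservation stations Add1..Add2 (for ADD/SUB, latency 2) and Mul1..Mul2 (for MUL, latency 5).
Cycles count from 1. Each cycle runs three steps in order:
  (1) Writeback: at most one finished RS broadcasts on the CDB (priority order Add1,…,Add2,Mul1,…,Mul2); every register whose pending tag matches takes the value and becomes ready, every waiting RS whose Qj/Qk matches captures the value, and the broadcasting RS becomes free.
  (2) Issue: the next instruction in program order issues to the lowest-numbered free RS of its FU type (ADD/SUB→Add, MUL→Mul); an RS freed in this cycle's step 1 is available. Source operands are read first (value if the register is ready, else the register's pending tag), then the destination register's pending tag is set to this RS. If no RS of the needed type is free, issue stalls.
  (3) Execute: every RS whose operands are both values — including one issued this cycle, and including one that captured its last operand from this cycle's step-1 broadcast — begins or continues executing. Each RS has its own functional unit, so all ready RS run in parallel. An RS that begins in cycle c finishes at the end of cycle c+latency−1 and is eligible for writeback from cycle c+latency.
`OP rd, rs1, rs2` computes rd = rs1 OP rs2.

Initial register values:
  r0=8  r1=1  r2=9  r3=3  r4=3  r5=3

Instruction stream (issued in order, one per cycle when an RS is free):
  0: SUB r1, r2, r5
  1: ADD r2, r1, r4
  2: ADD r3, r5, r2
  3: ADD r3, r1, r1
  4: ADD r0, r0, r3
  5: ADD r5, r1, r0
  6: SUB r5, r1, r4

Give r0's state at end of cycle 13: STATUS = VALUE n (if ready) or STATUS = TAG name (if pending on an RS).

c1: issue SUB r1<-Add1 | r0:8,r1:Add1,r2:9,r3:3,r4:3,r5:3
c2: issue ADD r2<-Add2 | r0:8,r1:Add1,r2:Add2,r3:3,r4:3,r5:3
c3: CDB Add1=6; issue ADD r3<-Add1 | r0:8,r1:6,r2:Add2,r3:Add1,r4:3,r5:3
c4: stall | r0:8,r1:6,r2:Add2,r3:Add1,r4:3,r5:3
c5: CDB Add2=9; issue ADD r3<-Add2 | r0:8,r1:6,r2:9,r3:Add2,r4:3,r5:3
c6: stall | r0:8,r1:6,r2:9,r3:Add2,r4:3,r5:3
c7: CDB Add1=12; issue ADD r0<-Add1 | r0:Add1,r1:6,r2:9,r3:Add2,r4:3,r5:3
c8: CDB Add2=12; issue ADD r5<-Add2 | r0:Add1,r1:6,r2:9,r3:12,r4:3,r5:Add2
c9: stall | r0:Add1,r1:6,r2:9,r3:12,r4:3,r5:Add2
c10: CDB Add1=20; issue SUB r5<-Add1 | r0:20,r1:6,r2:9,r3:12,r4:3,r5:Add1
c11: - | r0:20,r1:6,r2:9,r3:12,r4:3,r5:Add1
c12: CDB Add1=3 | r0:20,r1:6,r2:9,r3:12,r4:3,r5:3
c13: CDB Add2=26 | r0:20,r1:6,r2:9,r3:12,r4:3,r5:3

STATUS = VALUE 20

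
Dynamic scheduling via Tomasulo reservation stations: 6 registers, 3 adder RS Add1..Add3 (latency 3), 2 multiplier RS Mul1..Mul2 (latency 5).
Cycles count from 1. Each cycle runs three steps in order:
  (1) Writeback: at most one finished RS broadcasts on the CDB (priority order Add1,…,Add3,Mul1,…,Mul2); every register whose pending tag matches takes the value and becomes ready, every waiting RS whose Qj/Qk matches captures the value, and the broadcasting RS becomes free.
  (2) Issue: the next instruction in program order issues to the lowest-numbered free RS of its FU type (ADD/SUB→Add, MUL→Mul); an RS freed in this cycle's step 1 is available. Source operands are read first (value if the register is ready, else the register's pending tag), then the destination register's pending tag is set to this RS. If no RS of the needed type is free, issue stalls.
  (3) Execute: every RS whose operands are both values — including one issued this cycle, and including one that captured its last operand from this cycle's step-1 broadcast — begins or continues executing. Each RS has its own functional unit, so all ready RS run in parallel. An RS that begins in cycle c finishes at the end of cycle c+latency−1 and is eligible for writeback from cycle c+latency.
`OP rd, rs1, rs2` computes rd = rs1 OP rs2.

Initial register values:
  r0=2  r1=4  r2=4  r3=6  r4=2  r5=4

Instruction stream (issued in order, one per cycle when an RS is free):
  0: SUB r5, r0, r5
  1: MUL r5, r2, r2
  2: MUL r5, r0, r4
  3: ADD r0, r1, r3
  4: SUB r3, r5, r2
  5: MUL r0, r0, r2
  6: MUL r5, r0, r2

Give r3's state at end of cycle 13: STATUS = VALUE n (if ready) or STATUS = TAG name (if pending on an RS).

cycle 1: issue SUB r5<-Add1 // r0:2,r1:4,r2:4,r3:6,r4:2,r5:Add1
cycle 2: issue MUL r5<-Mul1 // r0:2,r1:4,r2:4,r3:6,r4:2,r5:Mul1
cycle 3: issue MUL r5<-Mul2 // r0:2,r1:4,r2:4,r3:6,r4:2,r5:Mul2
cycle 4: CDB Add1=-2; issue ADD r0<-Add1 // r0:Add1,r1:4,r2:4,r3:6,r4:2,r5:Mul2
cycle 5: issue SUB r3<-Add2 // r0:Add1,r1:4,r2:4,r3:Add2,r4:2,r5:Mul2
cycle 6: stall // r0:Add1,r1:4,r2:4,r3:Add2,r4:2,r5:Mul2
cycle 7: CDB Add1=10; stall // r0:10,r1:4,r2:4,r3:Add2,r4:2,r5:Mul2
cycle 8: CDB Mul1=16; issue MUL r0<-Mul1 // r0:Mul1,r1:4,r2:4,r3:Add2,r4:2,r5:Mul2
cycle 9: CDB Mul2=4; issue MUL r5<-Mul2 // r0:Mul1,r1:4,r2:4,r3:Add2,r4:2,r5:Mul2
cycle 10: - // r0:Mul1,r1:4,r2:4,r3:Add2,r4:2,r5:Mul2
cycle 11: - // r0:Mul1,r1:4,r2:4,r3:Add2,r4:2,r5:Mul2
cycle 12: CDB Add2=0 // r0:Mul1,r1:4,r2:4,r3:0,r4:2,r5:Mul2
cycle 13: CDB Mul1=40 // r0:40,r1:4,r2:4,r3:0,r4:2,r5:Mul2

STATUS = VALUE 0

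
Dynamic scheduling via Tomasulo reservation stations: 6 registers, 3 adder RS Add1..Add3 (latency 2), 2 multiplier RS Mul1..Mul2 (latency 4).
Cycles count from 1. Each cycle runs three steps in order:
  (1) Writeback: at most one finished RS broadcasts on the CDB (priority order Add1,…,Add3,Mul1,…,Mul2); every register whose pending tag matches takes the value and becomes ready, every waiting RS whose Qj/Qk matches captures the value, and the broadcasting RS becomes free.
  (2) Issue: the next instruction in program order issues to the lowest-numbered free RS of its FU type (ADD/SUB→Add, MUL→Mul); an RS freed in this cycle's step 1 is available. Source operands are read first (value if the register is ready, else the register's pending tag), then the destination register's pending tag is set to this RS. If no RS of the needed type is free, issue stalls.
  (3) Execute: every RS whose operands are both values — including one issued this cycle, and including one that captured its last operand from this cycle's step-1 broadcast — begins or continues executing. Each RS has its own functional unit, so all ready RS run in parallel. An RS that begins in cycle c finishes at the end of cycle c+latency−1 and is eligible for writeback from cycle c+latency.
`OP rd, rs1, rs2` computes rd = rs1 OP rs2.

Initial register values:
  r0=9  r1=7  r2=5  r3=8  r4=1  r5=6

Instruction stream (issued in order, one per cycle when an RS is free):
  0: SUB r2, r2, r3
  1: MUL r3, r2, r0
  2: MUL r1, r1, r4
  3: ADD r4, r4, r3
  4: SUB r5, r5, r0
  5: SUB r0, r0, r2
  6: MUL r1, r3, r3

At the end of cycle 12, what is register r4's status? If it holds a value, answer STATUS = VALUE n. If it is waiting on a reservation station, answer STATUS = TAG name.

cycle 1: issue SUB r2<-Add1 // r0:9,r1:7,r2:Add1,r3:8,r4:1,r5:6
cycle 2: issue MUL r3<-Mul1 // r0:9,r1:7,r2:Add1,r3:Mul1,r4:1,r5:6
cycle 3: CDB Add1=-3; issue MUL r1<-Mul2 // r0:9,r1:Mul2,r2:-3,r3:Mul1,r4:1,r5:6
cycle 4: issue ADD r4<-Add1 // r0:9,r1:Mul2,r2:-3,r3:Mul1,r4:Add1,r5:6
cycle 5: issue SUB r5<-Add2 // r0:9,r1:Mul2,r2:-3,r3:Mul1,r4:Add1,r5:Add2
cycle 6: issue SUB r0<-Add3 // r0:Add3,r1:Mul2,r2:-3,r3:Mul1,r4:Add1,r5:Add2
cycle 7: CDB Add2=-3; stall // r0:Add3,r1:Mul2,r2:-3,r3:Mul1,r4:Add1,r5:-3
cycle 8: CDB Add3=12; stall // r0:12,r1:Mul2,r2:-3,r3:Mul1,r4:Add1,r5:-3
cycle 9: CDB Mul1=-27; issue MUL r1<-Mul1 // r0:12,r1:Mul1,r2:-3,r3:-27,r4:Add1,r5:-3
cycle 10: CDB Mul2=7 // r0:12,r1:Mul1,r2:-3,r3:-27,r4:Add1,r5:-3
cycle 11: CDB Add1=-26 // r0:12,r1:Mul1,r2:-3,r3:-27,r4:-26,r5:-3
cycle 12: - // r0:12,r1:Mul1,r2:-3,r3:-27,r4:-26,r5:-3

STATUS = VALUE -26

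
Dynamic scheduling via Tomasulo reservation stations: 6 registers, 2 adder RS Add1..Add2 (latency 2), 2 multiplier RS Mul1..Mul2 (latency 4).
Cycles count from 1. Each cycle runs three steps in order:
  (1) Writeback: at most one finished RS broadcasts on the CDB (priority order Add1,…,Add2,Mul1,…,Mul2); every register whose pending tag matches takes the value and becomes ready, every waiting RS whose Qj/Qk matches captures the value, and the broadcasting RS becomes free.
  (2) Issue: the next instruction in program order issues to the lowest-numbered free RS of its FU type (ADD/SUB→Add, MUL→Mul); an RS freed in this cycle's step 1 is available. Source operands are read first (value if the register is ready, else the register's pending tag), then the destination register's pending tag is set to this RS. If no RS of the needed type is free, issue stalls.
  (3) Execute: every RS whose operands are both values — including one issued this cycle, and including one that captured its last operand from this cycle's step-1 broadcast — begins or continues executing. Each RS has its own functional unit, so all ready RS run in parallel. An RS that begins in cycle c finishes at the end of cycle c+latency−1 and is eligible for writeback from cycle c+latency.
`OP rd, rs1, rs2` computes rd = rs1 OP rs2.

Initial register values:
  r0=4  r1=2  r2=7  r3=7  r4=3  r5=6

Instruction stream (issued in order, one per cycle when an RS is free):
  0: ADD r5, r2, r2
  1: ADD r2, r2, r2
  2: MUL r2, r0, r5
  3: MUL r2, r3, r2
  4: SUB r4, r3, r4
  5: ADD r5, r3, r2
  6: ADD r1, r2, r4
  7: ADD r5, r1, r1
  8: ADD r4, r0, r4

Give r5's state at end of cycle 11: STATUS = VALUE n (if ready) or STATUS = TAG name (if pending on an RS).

c1: issue ADD r5<-Add1 | r0:4,r1:2,r2:7,r3:7,r4:3,r5:Add1
c2: issue ADD r2<-Add2 | r0:4,r1:2,r2:Add2,r3:7,r4:3,r5:Add1
c3: CDB Add1=14; issue MUL r2<-Mul1 | r0:4,r1:2,r2:Mul1,r3:7,r4:3,r5:14
c4: CDB Add2=14; issue MUL r2<-Mul2 | r0:4,r1:2,r2:Mul2,r3:7,r4:3,r5:14
c5: issue SUB r4<-Add1 | r0:4,r1:2,r2:Mul2,r3:7,r4:Add1,r5:14
c6: issue ADD r5<-Add2 | r0:4,r1:2,r2:Mul2,r3:7,r4:Add1,r5:Add2
c7: CDB Add1=4; issue ADD r1<-Add1 | r0:4,r1:Add1,r2:Mul2,r3:7,r4:4,r5:Add2
c8: CDB Mul1=56; stall | r0:4,r1:Add1,r2:Mul2,r3:7,r4:4,r5:Add2
c9: stall | r0:4,r1:Add1,r2:Mul2,r3:7,r4:4,r5:Add2
c10: stall | r0:4,r1:Add1,r2:Mul2,r3:7,r4:4,r5:Add2
c11: stall | r0:4,r1:Add1,r2:Mul2,r3:7,r4:4,r5:Add2

STATUS = TAG Add2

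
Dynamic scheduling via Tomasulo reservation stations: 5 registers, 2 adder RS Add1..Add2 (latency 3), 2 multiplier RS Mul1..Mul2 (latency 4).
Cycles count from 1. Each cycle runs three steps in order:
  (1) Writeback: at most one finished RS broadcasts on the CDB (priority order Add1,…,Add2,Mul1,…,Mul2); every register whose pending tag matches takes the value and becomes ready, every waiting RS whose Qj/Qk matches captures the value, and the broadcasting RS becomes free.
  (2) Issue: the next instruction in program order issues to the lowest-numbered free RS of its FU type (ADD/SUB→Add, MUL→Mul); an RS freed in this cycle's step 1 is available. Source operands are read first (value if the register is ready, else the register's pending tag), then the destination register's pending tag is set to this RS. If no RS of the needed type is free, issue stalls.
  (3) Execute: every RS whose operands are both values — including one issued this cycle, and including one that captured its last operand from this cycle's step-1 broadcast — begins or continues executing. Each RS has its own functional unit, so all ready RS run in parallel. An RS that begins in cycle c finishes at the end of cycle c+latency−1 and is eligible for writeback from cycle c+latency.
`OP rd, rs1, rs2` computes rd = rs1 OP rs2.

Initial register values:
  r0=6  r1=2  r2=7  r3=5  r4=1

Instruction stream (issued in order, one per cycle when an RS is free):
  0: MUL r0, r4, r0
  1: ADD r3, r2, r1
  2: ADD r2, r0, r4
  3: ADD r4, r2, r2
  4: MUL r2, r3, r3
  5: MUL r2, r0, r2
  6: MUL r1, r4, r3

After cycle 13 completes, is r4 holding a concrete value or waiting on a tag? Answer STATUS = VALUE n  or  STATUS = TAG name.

STATUS = VALUE 14

  c1: issue MUL r0<-Mul1  regs: r0:Mul1,r1:2,r2:7,r3:5,r4:1
  c2: issue ADD r3<-Add1  regs: r0:Mul1,r1:2,r2:7,r3:Add1,r4:1
  c3: issue ADD r2<-Add2  regs: r0:Mul1,r1:2,r2:Add2,r3:Add1,r4:1
  c4: stall  regs: r0:Mul1,r1:2,r2:Add2,r3:Add1,r4:1
  c5: CDB Add1=9; issue ADD r4<-Add1  regs: r0:Mul1,r1:2,r2:Add2,r3:9,r4:Add1
  c6: CDB Mul1=6; issue MUL r2<-Mul1  regs: r0:6,r1:2,r2:Mul1,r3:9,r4:Add1
  c7: issue MUL r2<-Mul2  regs: r0:6,r1:2,r2:Mul2,r3:9,r4:Add1
  c8: stall  regs: r0:6,r1:2,r2:Mul2,r3:9,r4:Add1
  c9: CDB Add2=7; stall  regs: r0:6,r1:2,r2:Mul2,r3:9,r4:Add1
  c10: CDB Mul1=81; issue MUL r1<-Mul1  regs: r0:6,r1:Mul1,r2:Mul2,r3:9,r4:Add1
  c11: -  regs: r0:6,r1:Mul1,r2:Mul2,r3:9,r4:Add1
  c12: CDB Add1=14  regs: r0:6,r1:Mul1,r2:Mul2,r3:9,r4:14
  c13: -  regs: r0:6,r1:Mul1,r2:Mul2,r3:9,r4:14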